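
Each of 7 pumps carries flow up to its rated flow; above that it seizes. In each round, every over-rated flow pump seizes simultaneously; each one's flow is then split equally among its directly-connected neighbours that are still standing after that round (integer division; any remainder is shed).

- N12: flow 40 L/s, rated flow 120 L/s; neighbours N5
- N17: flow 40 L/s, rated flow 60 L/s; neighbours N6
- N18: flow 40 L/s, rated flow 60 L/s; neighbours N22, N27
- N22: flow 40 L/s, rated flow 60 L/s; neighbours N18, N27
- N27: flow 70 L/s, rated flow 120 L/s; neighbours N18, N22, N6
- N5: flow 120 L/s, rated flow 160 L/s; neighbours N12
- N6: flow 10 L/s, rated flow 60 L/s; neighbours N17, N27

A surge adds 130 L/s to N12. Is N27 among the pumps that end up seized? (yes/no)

Round 1 — N12 at 170 > 120. N12 seizes.
  N12 sheds 170 L/s to N5: 170 each.
    N5: 120+170 = 290 > 160
Round 2 — N5 seizes.
  N5 sheds 290 L/s: no online neighbours, lost.
No further seizures.

no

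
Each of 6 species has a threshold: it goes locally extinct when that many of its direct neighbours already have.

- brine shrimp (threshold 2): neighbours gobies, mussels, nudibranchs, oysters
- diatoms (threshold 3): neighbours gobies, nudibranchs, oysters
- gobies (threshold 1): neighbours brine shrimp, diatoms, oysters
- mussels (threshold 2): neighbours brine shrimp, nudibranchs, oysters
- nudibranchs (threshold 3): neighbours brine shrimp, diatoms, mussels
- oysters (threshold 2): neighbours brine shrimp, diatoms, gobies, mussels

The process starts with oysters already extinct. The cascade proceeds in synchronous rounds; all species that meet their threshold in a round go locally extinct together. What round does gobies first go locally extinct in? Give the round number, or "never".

2

Round 1 — oysters goes locally extinct (initial).
Round 2 — checking thresholds:
  brine shrimp: 1 of 4 neighbours < 2, not yet.
  diatoms: 1 of 3 neighbours < 3, not yet.
  gobies: 1 of 3 neighbours ≥ 1, goes locally extinct.
  mussels: 1 of 3 neighbours < 2, not yet.
Round 3 — checking thresholds:
  brine shrimp: 2 of 4 neighbours ≥ 2, goes locally extinct.
  diatoms: 2 of 3 neighbours < 3, not yet.
  mussels: 1 of 3 neighbours < 2, not yet.
Round 4 — checking thresholds:
  diatoms: 2 of 3 neighbours < 3, not yet.
  mussels: 2 of 3 neighbours ≥ 2, goes locally extinct.
  nudibranchs: 1 of 3 neighbours < 3, not yet.
Round 5 — no new extinctions; cascade stops.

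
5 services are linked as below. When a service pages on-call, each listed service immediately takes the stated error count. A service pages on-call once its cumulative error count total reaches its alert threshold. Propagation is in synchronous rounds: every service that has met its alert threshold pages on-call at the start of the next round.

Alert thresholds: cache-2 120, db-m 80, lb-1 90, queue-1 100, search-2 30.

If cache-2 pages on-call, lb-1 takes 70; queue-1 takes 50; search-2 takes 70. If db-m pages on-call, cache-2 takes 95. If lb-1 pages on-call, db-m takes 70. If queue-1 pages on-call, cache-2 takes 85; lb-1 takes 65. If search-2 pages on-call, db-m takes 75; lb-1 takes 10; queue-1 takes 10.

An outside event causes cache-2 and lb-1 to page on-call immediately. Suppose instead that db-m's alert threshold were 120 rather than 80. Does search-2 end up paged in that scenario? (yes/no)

yes

With db-m's alert threshold at 120:
Round 1 — cache-2, lb-1 page on-call (initial).
  db-m: +70 → 70 < 120
  queue-1: +50 → 50 < 100
  search-2: +70 → 70 ≥ 30
Round 2 — search-2 pages on-call.
  db-m: +75 → 145 ≥ 120
  queue-1: +10 → 60 < 100
Round 3 — db-m pages on-call.
No further pages.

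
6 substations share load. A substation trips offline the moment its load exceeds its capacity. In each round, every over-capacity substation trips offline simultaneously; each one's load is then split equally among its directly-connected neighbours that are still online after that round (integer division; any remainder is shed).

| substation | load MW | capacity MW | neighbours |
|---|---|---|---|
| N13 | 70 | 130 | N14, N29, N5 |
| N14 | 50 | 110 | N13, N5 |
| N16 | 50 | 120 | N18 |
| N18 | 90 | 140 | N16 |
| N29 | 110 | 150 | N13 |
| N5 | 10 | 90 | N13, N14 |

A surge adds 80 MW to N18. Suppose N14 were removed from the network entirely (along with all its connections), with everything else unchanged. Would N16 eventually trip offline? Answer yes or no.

With N14 removed:
Round 1 — N18 at 170 > 140. N18 trips offline.
  N18 sheds 170 MW to N16: 170 each.
    N16: 50+170 = 220 > 120
Round 2 — N16 trips offline.
  N16 sheds 220 MW: no online neighbours, lost.
No further trips.

yes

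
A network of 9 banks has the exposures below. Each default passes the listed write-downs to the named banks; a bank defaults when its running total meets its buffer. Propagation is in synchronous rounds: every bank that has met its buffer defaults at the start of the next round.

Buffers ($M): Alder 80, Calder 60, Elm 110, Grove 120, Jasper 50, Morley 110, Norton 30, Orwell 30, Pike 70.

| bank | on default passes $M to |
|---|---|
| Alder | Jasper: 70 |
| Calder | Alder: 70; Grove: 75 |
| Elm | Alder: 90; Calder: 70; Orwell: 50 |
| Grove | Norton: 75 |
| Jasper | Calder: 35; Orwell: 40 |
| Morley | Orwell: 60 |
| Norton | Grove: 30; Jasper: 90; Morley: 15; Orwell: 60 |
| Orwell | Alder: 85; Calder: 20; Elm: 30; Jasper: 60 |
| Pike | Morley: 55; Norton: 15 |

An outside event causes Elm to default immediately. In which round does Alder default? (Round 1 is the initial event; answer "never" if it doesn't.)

Round 1 — Elm defaults (initial).
  Alder: +90 → 90 ≥ 80
  Calder: +70 → 70 ≥ 60
  Orwell: +50 → 50 ≥ 30
Round 2 — Alder, Calder, Orwell default.
  Grove: +75 → 75 < 120
  Jasper: +70+60 → 130 ≥ 50
Round 3 — Jasper defaults.
No further defaults.

2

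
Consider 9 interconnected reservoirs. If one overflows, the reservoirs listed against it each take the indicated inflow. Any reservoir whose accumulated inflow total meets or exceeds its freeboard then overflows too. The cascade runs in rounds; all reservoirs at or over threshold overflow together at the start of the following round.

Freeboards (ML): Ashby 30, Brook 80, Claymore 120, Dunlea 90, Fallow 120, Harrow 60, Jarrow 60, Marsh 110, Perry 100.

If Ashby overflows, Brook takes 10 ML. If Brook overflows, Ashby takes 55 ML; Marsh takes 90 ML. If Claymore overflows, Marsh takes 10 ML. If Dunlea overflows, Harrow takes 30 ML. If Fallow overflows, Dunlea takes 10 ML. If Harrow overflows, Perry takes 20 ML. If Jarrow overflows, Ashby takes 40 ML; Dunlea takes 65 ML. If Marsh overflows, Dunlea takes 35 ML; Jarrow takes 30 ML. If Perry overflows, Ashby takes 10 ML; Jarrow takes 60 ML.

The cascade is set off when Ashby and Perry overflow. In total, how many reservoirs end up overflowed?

3

Round 1 — Ashby, Perry overflow (initial).
  Brook: +10 → 10 < 80
  Jarrow: +60 → 60 ≥ 60
Round 2 — Jarrow overflows.
  Dunlea: +65 → 65 < 90
No further overflows.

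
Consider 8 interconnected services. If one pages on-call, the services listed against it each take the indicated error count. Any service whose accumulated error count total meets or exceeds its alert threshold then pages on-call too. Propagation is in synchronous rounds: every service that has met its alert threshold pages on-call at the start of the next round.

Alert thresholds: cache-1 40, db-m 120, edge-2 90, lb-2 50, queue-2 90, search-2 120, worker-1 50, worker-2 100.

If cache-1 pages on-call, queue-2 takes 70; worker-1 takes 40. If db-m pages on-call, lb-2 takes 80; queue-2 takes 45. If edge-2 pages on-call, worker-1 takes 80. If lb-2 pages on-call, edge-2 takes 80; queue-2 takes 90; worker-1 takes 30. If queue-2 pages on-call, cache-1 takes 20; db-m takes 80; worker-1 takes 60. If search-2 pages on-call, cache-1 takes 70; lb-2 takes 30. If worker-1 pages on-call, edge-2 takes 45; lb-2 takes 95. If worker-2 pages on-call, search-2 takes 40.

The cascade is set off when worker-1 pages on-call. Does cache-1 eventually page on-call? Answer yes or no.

Round 1 — worker-1 pages on-call (initial).
  edge-2: +45 → 45 < 90
  lb-2: +95 → 95 ≥ 50
Round 2 — lb-2 pages on-call.
  edge-2: +80 → 125 ≥ 90
  queue-2: +90 → 90 ≥ 90
Round 3 — edge-2, queue-2 page on-call.
  cache-1: +20 → 20 < 40
  db-m: +80 → 80 < 120
No further pages.

no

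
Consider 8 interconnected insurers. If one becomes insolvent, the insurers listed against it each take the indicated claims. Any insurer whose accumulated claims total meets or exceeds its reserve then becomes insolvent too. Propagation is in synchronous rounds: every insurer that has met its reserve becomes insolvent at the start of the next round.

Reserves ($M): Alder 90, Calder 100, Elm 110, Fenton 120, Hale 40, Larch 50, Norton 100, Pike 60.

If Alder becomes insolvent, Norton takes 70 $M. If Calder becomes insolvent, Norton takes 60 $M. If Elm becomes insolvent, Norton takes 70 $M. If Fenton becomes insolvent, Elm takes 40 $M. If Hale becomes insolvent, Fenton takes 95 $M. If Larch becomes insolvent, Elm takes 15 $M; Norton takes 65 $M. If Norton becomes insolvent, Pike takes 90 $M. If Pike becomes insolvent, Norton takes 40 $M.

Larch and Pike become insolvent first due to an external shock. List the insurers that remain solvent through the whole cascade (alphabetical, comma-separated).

Round 1 — Larch, Pike become insolvent (initial).
  Elm: +15 → 15 < 110
  Norton: +65+40 → 105 ≥ 100
Round 2 — Norton becomes insolvent.
No further insolvencies.

Alder, Calder, Elm, Fenton, Hale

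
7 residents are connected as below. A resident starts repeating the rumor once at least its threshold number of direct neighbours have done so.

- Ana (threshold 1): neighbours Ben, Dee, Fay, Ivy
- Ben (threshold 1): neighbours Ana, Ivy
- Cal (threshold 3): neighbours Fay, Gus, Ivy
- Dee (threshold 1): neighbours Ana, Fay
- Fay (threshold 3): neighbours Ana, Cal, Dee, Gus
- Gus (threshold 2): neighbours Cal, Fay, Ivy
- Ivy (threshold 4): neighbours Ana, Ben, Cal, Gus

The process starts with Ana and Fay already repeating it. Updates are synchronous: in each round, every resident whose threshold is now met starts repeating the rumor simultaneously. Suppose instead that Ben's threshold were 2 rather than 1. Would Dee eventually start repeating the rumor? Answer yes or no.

With Ben's threshold at 2:
Round 1 — Ana, Fay start repeating the rumor (initial).
Round 2 — checking thresholds:
  Ben: 1 of 2 neighbours < 2, below threshold.
  Cal: 1 of 3 neighbours < 3, below threshold.
  Dee: 2 of 2 neighbours ≥ 1, starts repeating the rumor.
  Gus: 1 of 3 neighbours < 2, below threshold.
  Ivy: 1 of 4 neighbours < 4, below threshold.
Round 3 — no new spreads; cascade stops.

yes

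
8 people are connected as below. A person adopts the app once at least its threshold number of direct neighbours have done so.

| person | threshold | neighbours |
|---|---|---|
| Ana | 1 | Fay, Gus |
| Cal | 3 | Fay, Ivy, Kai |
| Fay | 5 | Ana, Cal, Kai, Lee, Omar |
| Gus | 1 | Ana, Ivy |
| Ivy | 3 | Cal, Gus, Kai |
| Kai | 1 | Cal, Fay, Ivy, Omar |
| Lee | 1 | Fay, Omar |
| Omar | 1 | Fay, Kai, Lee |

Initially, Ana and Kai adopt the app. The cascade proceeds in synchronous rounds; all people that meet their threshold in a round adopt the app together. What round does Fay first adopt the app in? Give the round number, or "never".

never

Round 1 — Ana, Kai adopt the app (initial).
Round 2 — checking thresholds:
  Cal: 1 of 3 neighbours < 3, not yet.
  Fay: 2 of 5 neighbours < 5, not yet.
  Gus: 1 of 2 neighbours ≥ 1, adopts the app.
  Ivy: 1 of 3 neighbours < 3, not yet.
  Omar: 1 of 3 neighbours ≥ 1, adopts the app.
Round 3 — checking thresholds:
  Cal: 1 of 3 neighbours < 3, not yet.
  Fay: 3 of 5 neighbours < 5, not yet.
  Ivy: 2 of 3 neighbours < 3, not yet.
  Lee: 1 of 2 neighbours ≥ 1, adopts the app.
Round 4 — no new adoptions; cascade stops.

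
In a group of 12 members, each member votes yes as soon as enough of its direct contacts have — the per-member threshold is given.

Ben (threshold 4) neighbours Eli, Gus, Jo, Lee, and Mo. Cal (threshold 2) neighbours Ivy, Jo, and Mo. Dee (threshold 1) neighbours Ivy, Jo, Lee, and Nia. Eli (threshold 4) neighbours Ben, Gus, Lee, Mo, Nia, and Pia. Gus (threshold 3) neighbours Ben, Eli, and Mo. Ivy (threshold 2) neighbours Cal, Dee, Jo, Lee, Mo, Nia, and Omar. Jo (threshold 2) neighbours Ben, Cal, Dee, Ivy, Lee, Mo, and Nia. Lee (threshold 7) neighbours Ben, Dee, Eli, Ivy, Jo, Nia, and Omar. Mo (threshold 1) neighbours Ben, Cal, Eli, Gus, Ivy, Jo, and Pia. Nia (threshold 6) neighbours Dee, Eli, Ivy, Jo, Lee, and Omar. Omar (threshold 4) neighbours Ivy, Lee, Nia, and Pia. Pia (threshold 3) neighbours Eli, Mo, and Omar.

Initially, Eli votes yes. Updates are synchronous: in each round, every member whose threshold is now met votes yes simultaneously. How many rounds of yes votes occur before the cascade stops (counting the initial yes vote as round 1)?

Round 1 — Eli votes yes (initial).
Round 2 — checking thresholds:
  Ben: 1 of 5 neighbours < 4, below threshold.
  Gus: 1 of 3 neighbours < 3, below threshold.
  Lee: 1 of 7 neighbours < 7, below threshold.
  Mo: 1 of 7 neighbours ≥ 1, votes yes.
  Nia: 1 of 6 neighbours < 6, below threshold.
  Pia: 1 of 3 neighbours < 3, below threshold.
Round 3 — no new yes votes; cascade stops.

2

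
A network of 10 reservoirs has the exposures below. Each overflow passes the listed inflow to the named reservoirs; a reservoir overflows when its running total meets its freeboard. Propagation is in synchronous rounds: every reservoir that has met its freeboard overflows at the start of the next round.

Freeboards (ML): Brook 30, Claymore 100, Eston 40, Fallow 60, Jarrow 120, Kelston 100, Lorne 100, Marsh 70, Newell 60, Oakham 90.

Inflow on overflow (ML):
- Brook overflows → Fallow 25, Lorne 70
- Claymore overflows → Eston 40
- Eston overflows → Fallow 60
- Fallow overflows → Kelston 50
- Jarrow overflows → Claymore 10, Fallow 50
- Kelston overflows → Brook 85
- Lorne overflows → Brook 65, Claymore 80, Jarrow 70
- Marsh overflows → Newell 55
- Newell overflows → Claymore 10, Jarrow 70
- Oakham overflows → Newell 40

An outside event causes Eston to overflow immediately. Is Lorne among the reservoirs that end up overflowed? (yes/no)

Round 1 — Eston overflows (initial).
  Fallow: +60 → 60 ≥ 60
Round 2 — Fallow overflows.
  Kelston: +50 → 50 < 100
No further overflows.

no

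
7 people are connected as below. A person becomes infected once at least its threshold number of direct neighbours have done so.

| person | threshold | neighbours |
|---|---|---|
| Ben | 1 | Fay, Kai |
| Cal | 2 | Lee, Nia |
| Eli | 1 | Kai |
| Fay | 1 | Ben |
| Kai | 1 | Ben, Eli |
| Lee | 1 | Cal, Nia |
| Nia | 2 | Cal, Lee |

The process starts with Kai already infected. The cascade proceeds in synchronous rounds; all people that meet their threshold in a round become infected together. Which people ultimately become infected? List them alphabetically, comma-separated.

Ben, Eli, Fay, Kai

Round 1 — Kai becomes infected (initial).
Round 2 — checking thresholds:
  Ben: 1 of 2 neighbours ≥ 1, becomes infected.
  Eli: 1 of 1 neighbours ≥ 1, becomes infected.
Round 3 — checking thresholds:
  Fay: 1 of 1 neighbours ≥ 1, becomes infected.
Round 4 — no new infections; cascade stops.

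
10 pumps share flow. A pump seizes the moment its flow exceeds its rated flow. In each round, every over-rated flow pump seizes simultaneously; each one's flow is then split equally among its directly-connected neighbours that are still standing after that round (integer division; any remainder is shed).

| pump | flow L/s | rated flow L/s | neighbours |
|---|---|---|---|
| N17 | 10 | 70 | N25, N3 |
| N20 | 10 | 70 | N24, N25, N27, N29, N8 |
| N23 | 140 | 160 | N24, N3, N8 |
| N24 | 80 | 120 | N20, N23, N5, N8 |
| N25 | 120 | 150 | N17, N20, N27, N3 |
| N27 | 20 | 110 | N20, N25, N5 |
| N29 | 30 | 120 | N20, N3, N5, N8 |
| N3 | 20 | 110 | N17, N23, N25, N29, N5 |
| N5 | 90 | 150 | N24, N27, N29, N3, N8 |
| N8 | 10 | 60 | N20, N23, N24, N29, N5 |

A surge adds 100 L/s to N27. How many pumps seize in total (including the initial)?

Round 1 — N27 at 120 > 110. N27 seizes.
  N27 sheds 120 L/s to N20, N25, N5: 40 each.
    N20: 10+40 = 50 ≤ 70
    N25: 120+40 = 160 > 150
    N5: 90+40 = 130 ≤ 150
Round 2 — N25 seizes.
  N25 sheds 160 L/s to N17, N20, N3: 53 each (1 lost).
    N17: 10+53 = 63 ≤ 70
    N20: 50+53 = 103 > 70
    N3: 20+53 = 73 ≤ 110
Round 3 — N20 seizes.
  N20 sheds 103 L/s to N24, N29, N8: 34 each (1 lost).
    N24: 80+34 = 114 ≤ 120
    N29: 30+34 = 64 ≤ 120
    N8: 10+34 = 44 ≤ 60
No further seizures.

3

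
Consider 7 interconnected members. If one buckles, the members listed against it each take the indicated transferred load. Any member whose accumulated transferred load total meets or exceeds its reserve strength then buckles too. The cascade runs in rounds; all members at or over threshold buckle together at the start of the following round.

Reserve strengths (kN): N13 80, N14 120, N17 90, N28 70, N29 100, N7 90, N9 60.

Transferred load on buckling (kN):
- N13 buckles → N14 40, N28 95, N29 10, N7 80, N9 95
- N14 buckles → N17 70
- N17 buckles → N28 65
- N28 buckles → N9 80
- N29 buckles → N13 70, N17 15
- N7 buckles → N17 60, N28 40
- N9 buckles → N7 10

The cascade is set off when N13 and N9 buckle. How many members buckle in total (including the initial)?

4

Round 1 — N13, N9 buckle (initial).
  N14: +40 → 40 < 120
  N28: +95 → 95 ≥ 70
  N29: +10 → 10 < 100
  N7: +80+10 → 90 ≥ 90
Round 2 — N28, N7 buckle.
  N17: +60 → 60 < 90
No further bucklings.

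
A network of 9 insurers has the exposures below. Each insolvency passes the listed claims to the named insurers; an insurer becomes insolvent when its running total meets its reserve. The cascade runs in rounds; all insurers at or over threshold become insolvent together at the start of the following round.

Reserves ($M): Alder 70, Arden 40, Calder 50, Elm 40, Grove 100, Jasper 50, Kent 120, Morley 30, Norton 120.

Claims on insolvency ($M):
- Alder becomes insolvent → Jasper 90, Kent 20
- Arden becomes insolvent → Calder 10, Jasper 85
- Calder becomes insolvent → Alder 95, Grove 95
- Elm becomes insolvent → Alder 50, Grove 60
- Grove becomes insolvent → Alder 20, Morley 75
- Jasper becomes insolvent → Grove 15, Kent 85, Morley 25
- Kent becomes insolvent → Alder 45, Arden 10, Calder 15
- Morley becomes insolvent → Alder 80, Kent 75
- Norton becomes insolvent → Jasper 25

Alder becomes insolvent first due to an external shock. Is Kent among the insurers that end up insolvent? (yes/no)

Round 1 — Alder becomes insolvent (initial).
  Jasper: +90 → 90 ≥ 50
  Kent: +20 → 20 < 120
Round 2 — Jasper becomes insolvent.
  Grove: +15 → 15 < 100
  Kent: +85 → 105 < 120
  Morley: +25 → 25 < 30
No further insolvencies.

no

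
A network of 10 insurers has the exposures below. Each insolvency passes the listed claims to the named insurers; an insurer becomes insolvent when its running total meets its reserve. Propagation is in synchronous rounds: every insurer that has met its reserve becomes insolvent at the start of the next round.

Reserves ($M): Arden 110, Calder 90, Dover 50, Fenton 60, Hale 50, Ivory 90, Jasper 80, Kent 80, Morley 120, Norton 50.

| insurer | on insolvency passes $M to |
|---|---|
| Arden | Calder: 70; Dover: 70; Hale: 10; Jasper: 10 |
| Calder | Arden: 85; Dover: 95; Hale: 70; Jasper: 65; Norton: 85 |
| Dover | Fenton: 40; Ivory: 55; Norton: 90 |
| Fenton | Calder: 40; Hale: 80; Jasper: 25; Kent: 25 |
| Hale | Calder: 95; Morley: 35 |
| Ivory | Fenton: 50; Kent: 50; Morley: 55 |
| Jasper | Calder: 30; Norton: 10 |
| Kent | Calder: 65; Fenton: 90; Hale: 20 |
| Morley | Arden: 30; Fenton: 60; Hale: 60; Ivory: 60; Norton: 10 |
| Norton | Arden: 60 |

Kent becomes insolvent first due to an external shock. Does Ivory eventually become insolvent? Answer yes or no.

Round 1 — Kent becomes insolvent (initial).
  Calder: +65 → 65 < 90
  Fenton: +90 → 90 ≥ 60
  Hale: +20 → 20 < 50
Round 2 — Fenton becomes insolvent.
  Calder: +40 → 105 ≥ 90
  Hale: +80 → 100 ≥ 50
  Jasper: +25 → 25 < 80
Round 3 — Calder, Hale become insolvent.
  Arden: +85 → 85 < 110
  Dover: +95 → 95 ≥ 50
  Jasper: +65 → 90 ≥ 80
  Morley: +35 → 35 < 120
  Norton: +85 → 85 ≥ 50
Round 4 — Dover, Jasper, Norton become insolvent.
  Arden: +60 → 145 ≥ 110
  Ivory: +55 → 55 < 90
Round 5 — Arden becomes insolvent.
No further insolvencies.

no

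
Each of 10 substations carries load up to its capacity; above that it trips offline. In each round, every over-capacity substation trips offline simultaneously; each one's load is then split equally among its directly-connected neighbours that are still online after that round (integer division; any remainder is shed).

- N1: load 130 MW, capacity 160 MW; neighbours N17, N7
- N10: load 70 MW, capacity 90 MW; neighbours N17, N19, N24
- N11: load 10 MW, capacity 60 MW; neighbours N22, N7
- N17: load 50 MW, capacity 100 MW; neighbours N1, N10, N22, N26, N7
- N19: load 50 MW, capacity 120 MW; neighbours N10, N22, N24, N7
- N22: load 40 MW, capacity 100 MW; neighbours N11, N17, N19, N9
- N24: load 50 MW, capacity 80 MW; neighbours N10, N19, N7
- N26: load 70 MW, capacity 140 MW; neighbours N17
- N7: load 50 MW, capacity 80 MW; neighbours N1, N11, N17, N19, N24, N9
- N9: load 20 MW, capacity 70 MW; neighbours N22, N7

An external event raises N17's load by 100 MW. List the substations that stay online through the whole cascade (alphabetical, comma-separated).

Round 1 — N17 at 150 > 100. N17 trips offline.
  N17 sheds 150 MW to N1, N10, N22, N26, N7: 30 each.
    N1: 130+30 = 160 ≤ 160
    N10: 70+30 = 100 > 90
    N22: 40+30 = 70 ≤ 100
    N26: 70+30 = 100 ≤ 140
    N7: 50+30 = 80 ≤ 80
Round 2 — N10 trips offline.
  N10 sheds 100 MW to N19, N24: 50 each.
    N19: 50+50 = 100 ≤ 120
    N24: 50+50 = 100 > 80
Round 3 — N24 trips offline.
  N24 sheds 100 MW to N19, N7: 50 each.
    N19: 100+50 = 150 > 120
    N7: 80+50 = 130 > 80
Round 4 — N19, N7 trip offline.
  N19 sheds 150 MW to N22: 150 each.
    N22: 70+150 = 220 > 100
  N7 sheds 130 MW to N1, N11, N9: 43 each (1 lost).
    N1: 160+43 = 203 > 160
    N11: 10+43 = 53 ≤ 60
    N9: 20+43 = 63 ≤ 70
Round 5 — N1, N22 trip offline.
  N1 sheds 203 MW: no online neighbours, lost.
  N22 sheds 220 MW to N11, N9: 110 each.
    N11: 53+110 = 163 > 60
    N9: 63+110 = 173 > 70
Round 6 — N11, N9 trip offline.
  N11 sheds 163 MW: no online neighbours, lost.
  N9 sheds 173 MW: no online neighbours, lost.
No further trips.

N26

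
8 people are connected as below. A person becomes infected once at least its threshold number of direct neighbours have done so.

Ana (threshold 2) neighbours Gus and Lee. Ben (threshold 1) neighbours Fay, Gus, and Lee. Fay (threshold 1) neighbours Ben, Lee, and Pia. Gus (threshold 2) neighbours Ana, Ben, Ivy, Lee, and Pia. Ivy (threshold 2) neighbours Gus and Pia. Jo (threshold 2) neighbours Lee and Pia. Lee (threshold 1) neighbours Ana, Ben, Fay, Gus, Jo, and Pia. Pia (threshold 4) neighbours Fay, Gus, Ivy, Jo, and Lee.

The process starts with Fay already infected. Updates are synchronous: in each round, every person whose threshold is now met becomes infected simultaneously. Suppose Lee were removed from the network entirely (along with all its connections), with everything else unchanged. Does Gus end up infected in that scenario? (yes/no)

no

With Lee removed:
Round 1 — Fay becomes infected (initial).
Round 2 — checking thresholds:
  Ben: 1 of 2 neighbours ≥ 1, becomes infected.
  Pia: 1 of 4 neighbours < 4, not yet.
Round 3 — no new infections; cascade stops.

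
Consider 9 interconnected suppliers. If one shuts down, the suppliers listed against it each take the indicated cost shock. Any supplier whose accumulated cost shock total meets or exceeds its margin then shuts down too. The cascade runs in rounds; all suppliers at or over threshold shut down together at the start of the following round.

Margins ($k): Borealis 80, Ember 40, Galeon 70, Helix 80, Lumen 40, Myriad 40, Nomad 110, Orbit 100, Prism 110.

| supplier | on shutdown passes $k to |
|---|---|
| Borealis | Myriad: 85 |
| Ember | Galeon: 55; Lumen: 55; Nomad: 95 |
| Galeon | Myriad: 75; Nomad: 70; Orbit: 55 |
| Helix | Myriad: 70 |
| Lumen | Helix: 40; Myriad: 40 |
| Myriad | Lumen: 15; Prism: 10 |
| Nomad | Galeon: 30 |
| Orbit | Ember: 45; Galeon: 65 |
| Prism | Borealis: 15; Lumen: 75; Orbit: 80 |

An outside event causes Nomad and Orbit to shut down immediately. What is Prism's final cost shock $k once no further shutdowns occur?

10

Round 1 — Nomad, Orbit shut down (initial).
  Ember: +45 → 45 ≥ 40
  Galeon: +30+65 → 95 ≥ 70
Round 2 — Ember, Galeon shut down.
  Lumen: +55 → 55 ≥ 40
  Myriad: +75 → 75 ≥ 40
Round 3 — Lumen, Myriad shut down.
  Helix: +40 → 40 < 80
  Prism: +10 → 10 < 110
No further shutdowns.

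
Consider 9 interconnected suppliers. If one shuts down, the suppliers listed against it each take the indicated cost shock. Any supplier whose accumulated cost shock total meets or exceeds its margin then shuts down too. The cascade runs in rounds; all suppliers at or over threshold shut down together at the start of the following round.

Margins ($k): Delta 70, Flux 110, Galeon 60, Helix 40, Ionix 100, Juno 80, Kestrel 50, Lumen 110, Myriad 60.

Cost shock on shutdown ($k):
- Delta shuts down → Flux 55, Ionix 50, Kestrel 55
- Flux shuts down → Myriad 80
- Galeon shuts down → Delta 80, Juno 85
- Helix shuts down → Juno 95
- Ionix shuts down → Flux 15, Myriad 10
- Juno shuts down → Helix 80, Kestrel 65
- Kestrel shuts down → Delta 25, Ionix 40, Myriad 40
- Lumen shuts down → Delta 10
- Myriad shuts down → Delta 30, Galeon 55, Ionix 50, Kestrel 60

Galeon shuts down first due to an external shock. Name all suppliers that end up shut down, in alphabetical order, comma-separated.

Delta, Galeon, Helix, Juno, Kestrel

Round 1 — Galeon shuts down (initial).
  Delta: +80 → 80 ≥ 70
  Juno: +85 → 85 ≥ 80
Round 2 — Delta, Juno shut down.
  Flux: +55 → 55 < 110
  Helix: +80 → 80 ≥ 40
  Ionix: +50 → 50 < 100
  Kestrel: +55+65 → 120 ≥ 50
Round 3 — Helix, Kestrel shut down.
  Ionix: +40 → 90 < 100
  Myriad: +40 → 40 < 60
No further shutdowns.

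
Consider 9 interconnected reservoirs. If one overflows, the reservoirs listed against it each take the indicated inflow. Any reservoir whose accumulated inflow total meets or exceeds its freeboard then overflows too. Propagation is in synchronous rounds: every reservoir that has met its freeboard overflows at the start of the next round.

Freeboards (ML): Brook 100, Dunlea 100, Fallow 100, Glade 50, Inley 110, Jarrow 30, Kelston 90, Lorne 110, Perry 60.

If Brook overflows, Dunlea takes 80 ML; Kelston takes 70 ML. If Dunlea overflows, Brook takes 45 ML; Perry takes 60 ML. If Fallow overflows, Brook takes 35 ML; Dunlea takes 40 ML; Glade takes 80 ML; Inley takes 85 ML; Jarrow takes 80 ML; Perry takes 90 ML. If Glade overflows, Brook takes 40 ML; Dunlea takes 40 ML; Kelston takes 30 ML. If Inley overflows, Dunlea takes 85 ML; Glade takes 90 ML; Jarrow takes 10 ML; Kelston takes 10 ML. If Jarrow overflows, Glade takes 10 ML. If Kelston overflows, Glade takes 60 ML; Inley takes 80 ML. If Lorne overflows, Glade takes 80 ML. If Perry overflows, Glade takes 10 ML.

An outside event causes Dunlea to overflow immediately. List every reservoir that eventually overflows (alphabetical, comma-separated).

Round 1 — Dunlea overflows (initial).
  Brook: +45 → 45 < 100
  Perry: +60 → 60 ≥ 60
Round 2 — Perry overflows.
  Glade: +10 → 10 < 50
No further overflows.

Dunlea, Perry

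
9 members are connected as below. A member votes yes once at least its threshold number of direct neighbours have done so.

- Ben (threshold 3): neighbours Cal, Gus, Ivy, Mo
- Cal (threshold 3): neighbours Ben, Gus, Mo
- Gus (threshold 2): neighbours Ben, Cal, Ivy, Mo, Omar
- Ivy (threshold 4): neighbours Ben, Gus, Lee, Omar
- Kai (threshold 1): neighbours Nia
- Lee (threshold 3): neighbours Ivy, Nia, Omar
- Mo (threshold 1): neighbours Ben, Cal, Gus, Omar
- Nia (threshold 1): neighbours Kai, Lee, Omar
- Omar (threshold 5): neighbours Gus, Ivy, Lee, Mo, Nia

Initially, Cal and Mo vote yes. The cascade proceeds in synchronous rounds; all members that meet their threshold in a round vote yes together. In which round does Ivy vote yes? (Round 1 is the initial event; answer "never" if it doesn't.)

Round 1 — Cal, Mo vote yes (initial).
Round 2 — checking thresholds:
  Ben: 2 of 4 neighbours < 3, not yet.
  Gus: 2 of 5 neighbours ≥ 2, votes yes.
  Omar: 1 of 5 neighbours < 5, not yet.
Round 3 — checking thresholds:
  Ben: 3 of 4 neighbours ≥ 3, votes yes.
  Ivy: 1 of 4 neighbours < 4, not yet.
  Omar: 2 of 5 neighbours < 5, not yet.
Round 4 — no new yes votes; cascade stops.

never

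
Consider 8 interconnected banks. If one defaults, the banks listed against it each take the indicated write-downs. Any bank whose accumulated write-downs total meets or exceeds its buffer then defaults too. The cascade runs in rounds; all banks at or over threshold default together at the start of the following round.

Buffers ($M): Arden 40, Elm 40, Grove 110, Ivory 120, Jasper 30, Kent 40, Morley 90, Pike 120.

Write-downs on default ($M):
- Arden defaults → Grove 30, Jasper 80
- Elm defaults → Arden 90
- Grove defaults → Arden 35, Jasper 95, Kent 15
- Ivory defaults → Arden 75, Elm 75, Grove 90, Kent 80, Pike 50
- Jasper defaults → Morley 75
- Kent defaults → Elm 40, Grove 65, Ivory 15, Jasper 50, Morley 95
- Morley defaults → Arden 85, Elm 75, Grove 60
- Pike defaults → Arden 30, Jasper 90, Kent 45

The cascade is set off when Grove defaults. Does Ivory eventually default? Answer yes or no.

Round 1 — Grove defaults (initial).
  Arden: +35 → 35 < 40
  Jasper: +95 → 95 ≥ 30
  Kent: +15 → 15 < 40
Round 2 — Jasper defaults.
  Morley: +75 → 75 < 90
No further defaults.

no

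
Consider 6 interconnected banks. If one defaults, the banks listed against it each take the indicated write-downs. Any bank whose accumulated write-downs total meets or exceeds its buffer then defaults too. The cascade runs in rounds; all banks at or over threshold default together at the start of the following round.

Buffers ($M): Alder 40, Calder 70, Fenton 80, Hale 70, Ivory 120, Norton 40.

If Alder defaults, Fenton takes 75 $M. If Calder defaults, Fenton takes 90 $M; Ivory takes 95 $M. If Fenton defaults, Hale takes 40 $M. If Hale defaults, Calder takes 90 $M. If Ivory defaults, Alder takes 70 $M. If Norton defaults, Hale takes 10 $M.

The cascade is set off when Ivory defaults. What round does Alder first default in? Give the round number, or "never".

2

Round 1 — Ivory defaults (initial).
  Alder: +70 → 70 ≥ 40
Round 2 — Alder defaults.
  Fenton: +75 → 75 < 80
No further defaults.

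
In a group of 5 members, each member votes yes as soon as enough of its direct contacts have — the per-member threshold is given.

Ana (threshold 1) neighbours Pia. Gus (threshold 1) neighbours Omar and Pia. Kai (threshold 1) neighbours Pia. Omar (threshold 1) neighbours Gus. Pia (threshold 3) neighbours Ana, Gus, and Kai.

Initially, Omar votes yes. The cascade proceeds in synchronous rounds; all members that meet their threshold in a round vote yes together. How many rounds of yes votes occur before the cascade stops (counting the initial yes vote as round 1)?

2

Round 1 — Omar votes yes (initial).
Round 2 — checking thresholds:
  Gus: 1 of 2 neighbours ≥ 1, votes yes.
Round 3 — no new yes votes; cascade stops.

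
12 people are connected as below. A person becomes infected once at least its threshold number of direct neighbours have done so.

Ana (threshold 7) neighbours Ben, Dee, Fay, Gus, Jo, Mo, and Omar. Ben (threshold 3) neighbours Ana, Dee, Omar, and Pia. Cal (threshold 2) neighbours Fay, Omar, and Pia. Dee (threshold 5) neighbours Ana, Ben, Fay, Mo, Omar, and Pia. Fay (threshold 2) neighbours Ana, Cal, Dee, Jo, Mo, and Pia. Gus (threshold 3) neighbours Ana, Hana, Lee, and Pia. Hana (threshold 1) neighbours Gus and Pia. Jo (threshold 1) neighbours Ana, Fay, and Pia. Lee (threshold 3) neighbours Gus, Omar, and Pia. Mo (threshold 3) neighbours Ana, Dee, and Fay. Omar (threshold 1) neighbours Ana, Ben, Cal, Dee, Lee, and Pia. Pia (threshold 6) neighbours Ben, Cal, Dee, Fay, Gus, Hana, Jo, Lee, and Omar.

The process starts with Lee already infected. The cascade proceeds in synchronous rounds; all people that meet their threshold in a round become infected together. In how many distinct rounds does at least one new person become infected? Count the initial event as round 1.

Round 1 — Lee becomes infected (initial).
Round 2 — checking thresholds:
  Gus: 1 of 4 neighbours < 3, not yet.
  Omar: 1 of 6 neighbours ≥ 1, becomes infected.
  Pia: 1 of 9 neighbours < 6, not yet.
Round 3 — no new infections; cascade stops.

2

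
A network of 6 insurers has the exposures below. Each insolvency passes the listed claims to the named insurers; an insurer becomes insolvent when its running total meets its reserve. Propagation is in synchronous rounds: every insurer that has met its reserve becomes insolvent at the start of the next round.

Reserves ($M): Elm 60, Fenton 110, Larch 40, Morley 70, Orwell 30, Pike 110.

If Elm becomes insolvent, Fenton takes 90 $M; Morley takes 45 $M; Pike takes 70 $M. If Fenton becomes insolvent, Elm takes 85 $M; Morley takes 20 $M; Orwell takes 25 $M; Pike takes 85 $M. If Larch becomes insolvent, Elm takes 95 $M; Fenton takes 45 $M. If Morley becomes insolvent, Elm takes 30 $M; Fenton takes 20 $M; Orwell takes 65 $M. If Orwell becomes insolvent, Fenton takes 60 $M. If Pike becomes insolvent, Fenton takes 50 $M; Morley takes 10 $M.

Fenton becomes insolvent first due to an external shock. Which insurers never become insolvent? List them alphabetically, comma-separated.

Larch

Round 1 — Fenton becomes insolvent (initial).
  Elm: +85 → 85 ≥ 60
  Morley: +20 → 20 < 70
  Orwell: +25 → 25 < 30
  Pike: +85 → 85 < 110
Round 2 — Elm becomes insolvent.
  Morley: +45 → 65 < 70
  Pike: +70 → 155 ≥ 110
Round 3 — Pike becomes insolvent.
  Morley: +10 → 75 ≥ 70
Round 4 — Morley becomes insolvent.
  Orwell: +65 → 90 ≥ 30
Round 5 — Orwell becomes insolvent.
No further insolvencies.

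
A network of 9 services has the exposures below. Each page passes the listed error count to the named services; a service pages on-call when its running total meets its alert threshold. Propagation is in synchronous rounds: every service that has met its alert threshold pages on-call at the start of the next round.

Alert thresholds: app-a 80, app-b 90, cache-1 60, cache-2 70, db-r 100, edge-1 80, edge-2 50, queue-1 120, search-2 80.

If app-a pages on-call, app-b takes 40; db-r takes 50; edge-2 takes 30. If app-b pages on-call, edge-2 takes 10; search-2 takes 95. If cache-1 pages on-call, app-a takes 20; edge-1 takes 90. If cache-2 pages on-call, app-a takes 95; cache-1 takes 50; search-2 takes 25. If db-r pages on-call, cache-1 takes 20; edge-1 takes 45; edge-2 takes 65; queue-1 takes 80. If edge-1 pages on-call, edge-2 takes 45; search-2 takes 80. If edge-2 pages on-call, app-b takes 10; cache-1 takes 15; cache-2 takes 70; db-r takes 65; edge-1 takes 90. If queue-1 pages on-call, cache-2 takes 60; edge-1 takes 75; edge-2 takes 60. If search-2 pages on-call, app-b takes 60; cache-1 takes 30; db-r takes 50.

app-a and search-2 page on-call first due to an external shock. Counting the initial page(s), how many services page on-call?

8

Round 1 — app-a, search-2 page on-call (initial).
  app-b: +40+60 → 100 ≥ 90
  cache-1: +30 → 30 < 60
  db-r: +50+50 → 100 ≥ 100
  edge-2: +30 → 30 < 50
Round 2 — app-b, db-r page on-call.
  cache-1: +20 → 50 < 60
  edge-1: +45 → 45 < 80
  edge-2: +10+65 → 105 ≥ 50
  queue-1: +80 → 80 < 120
Round 3 — edge-2 pages on-call.
  cache-1: +15 → 65 ≥ 60
  cache-2: +70 → 70 ≥ 70
  edge-1: +90 → 135 ≥ 80
Round 4 — cache-1, cache-2, edge-1 page on-call.
No further pages.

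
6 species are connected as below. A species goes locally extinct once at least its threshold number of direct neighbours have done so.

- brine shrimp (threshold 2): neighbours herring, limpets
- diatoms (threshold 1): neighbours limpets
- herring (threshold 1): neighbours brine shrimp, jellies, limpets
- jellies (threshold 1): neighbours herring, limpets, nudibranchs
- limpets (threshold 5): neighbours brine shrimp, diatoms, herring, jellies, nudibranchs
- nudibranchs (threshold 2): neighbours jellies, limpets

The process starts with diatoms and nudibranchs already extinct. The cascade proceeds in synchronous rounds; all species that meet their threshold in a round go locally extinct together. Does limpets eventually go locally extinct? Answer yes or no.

Round 1 — diatoms, nudibranchs go locally extinct (initial).
Round 2 — checking thresholds:
  jellies: 1 of 3 neighbours ≥ 1, goes locally extinct.
  limpets: 2 of 5 neighbours < 5, not yet.
Round 3 — checking thresholds:
  herring: 1 of 3 neighbours ≥ 1, goes locally extinct.
  limpets: 3 of 5 neighbours < 5, not yet.
Round 4 — no new extinctions; cascade stops.

no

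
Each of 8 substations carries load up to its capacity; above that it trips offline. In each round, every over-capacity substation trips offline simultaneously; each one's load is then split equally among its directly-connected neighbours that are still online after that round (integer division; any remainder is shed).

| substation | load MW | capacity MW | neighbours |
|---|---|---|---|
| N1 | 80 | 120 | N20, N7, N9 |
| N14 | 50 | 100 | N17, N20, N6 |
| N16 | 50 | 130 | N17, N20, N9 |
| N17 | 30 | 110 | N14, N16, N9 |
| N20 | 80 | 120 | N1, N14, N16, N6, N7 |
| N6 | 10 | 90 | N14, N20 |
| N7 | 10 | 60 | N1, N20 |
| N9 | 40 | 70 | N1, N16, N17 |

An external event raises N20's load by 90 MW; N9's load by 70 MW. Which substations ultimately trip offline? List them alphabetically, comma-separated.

Round 1 — N20 at 170 > 120; N9 at 110 > 70. N20, N9 trip offline.
  N20 sheds 170 MW to N1, N14, N16, N6, N7: 34 each.
    N1: 80+34 = 114 ≤ 120
    N14: 50+34 = 84 ≤ 100
    N16: 50+34 = 84 ≤ 130
    N6: 10+34 = 44 ≤ 90
    N7: 10+34 = 44 ≤ 60
  N9 sheds 110 MW to N1, N16, N17: 36 each (2 lost).
    N1: 114+36 = 150 > 120
    N16: 84+36 = 120 ≤ 130
    N17: 30+36 = 66 ≤ 110
Round 2 — N1 trips offline.
  N1 sheds 150 MW to N7: 150 each.
    N7: 44+150 = 194 > 60
Round 3 — N7 trips offline.
  N7 sheds 194 MW: no online neighbours, lost.
No further trips.

N1, N20, N7, N9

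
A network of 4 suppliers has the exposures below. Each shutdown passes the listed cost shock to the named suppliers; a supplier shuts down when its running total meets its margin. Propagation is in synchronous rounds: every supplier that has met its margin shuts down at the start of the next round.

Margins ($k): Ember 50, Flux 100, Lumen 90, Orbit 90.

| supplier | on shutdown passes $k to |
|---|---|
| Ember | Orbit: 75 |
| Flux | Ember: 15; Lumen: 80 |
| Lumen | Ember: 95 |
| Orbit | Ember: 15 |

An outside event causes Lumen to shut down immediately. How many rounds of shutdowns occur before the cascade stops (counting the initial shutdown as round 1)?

2

Round 1 — Lumen shuts down (initial).
  Ember: +95 → 95 ≥ 50
Round 2 — Ember shuts down.
  Orbit: +75 → 75 < 90
No further shutdowns.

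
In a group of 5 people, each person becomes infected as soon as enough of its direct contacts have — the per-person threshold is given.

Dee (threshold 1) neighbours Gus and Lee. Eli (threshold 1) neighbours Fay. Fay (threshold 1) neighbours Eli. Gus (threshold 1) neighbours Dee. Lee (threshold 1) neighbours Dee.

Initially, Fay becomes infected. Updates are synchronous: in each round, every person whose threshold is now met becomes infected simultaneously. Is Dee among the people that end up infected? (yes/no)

no

Round 1 — Fay becomes infected (initial).
Round 2 — checking thresholds:
  Eli: 1 of 1 neighbours ≥ 1, becomes infected.
Round 3 — no new infections; cascade stops.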